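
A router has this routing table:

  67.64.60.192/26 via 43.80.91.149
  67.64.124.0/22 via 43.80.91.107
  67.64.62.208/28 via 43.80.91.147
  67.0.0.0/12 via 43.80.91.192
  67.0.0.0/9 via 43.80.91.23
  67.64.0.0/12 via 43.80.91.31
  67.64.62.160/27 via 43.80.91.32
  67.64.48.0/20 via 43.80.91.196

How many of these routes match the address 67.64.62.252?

3

Prefixes containing 67.64.62.252:
  67.0.0.0/9 (67.0.0.0 - 67.127.255.255)
  67.64.0.0/12 (67.64.0.0 - 67.79.255.255)
  67.64.48.0/20 (67.64.48.0 - 67.64.63.255)
Total matching entries: 3.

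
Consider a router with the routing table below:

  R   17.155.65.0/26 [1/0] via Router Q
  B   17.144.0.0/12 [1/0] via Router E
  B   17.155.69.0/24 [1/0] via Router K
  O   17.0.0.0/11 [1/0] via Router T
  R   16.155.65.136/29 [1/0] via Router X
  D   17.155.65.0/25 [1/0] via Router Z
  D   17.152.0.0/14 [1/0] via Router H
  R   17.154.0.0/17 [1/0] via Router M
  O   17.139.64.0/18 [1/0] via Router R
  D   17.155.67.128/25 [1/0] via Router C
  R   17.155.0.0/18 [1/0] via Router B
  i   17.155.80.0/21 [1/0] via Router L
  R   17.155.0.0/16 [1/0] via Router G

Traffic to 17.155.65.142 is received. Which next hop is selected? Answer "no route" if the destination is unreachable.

Router G

Routes whose prefix contains 17.155.65.142:
  17.144.0.0/12 (17.144.0.0 - 17.159.255.255) -> Router E
  17.152.0.0/14 (17.152.0.0 - 17.155.255.255) -> Router H
  17.155.0.0/16 (17.155.0.0 - 17.155.255.255) -> Router G
More-specific entries that do NOT match:
  16.155.65.136/29 (16.155.65.136 - 16.155.65.143) does not contain 17.155.65.142
  17.155.65.0/26 (17.155.65.0 - 17.155.65.63) does not contain 17.155.65.142
  17.155.65.0/25 (17.155.65.0 - 17.155.65.127) does not contain 17.155.65.142
  17.155.67.128/25 (17.155.67.128 - 17.155.67.255) does not contain 17.155.65.142
  17.155.69.0/24 (17.155.69.0 - 17.155.69.255) does not contain 17.155.65.142
  17.155.80.0/21 (17.155.80.0 - 17.155.87.255) does not contain 17.155.65.142
  17.139.64.0/18 (17.139.64.0 - 17.139.127.255) does not contain 17.155.65.142
  17.155.0.0/18 (17.155.0.0 - 17.155.63.255) does not contain 17.155.65.142
  17.154.0.0/17 (17.154.0.0 - 17.154.127.255) does not contain 17.155.65.142
Longest matching prefix is /16 -> next hop Router G.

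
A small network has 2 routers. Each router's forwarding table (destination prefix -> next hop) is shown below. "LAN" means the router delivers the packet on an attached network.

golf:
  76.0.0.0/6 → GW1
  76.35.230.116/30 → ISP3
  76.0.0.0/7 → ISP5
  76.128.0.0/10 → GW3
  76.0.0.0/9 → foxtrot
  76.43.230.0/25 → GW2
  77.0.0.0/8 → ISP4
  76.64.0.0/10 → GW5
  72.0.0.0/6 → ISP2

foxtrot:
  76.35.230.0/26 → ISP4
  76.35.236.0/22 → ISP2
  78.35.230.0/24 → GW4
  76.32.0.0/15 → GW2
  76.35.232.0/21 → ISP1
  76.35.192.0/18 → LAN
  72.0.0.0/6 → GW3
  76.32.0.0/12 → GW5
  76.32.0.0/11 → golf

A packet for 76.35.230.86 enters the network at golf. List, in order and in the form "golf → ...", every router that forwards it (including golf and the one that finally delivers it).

At golf: longest match for 76.35.230.86 is 76.0.0.0/9 -> foxtrot
At foxtrot: longest match for 76.35.230.86 is 76.35.192.0/18 -> LAN

golf → foxtrot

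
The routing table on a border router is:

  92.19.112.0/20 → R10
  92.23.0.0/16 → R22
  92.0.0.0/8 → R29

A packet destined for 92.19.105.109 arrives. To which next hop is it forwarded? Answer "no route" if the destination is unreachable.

R29

Routes whose prefix contains 92.19.105.109:
  92.0.0.0/8 (92.0.0.0 - 92.255.255.255) -> R29
More-specific entries that do NOT match:
  92.19.112.0/20 (92.19.112.0 - 92.19.127.255) does not contain 92.19.105.109
  92.23.0.0/16 (92.23.0.0 - 92.23.255.255) does not contain 92.19.105.109
Longest matching prefix is /8 -> next hop R29.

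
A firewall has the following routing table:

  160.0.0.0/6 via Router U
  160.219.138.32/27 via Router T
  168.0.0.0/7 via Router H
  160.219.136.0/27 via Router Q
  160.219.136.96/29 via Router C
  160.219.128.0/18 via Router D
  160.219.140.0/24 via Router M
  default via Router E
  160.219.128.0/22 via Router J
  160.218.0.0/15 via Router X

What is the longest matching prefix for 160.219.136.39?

160.219.128.0/18

Entries matching 160.219.136.39:
  0.0.0.0/0 (default, matches everything)
  160.0.0.0/6 (160.0.0.0 - 163.255.255.255)
  160.218.0.0/15 (160.218.0.0 - 160.219.255.255)
  160.219.128.0/18 (160.219.128.0 - 160.219.191.255)
Most specific is 160.219.128.0/18.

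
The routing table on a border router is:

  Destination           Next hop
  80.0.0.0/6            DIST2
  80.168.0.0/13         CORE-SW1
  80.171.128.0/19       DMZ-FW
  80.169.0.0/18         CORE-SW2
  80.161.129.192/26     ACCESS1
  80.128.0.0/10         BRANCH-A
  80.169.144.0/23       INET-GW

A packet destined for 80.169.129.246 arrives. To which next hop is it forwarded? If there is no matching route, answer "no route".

CORE-SW1

Routes whose prefix contains 80.169.129.246:
  80.0.0.0/6 (80.0.0.0 - 83.255.255.255) -> DIST2
  80.128.0.0/10 (80.128.0.0 - 80.191.255.255) -> BRANCH-A
  80.168.0.0/13 (80.168.0.0 - 80.175.255.255) -> CORE-SW1
More-specific entries that do NOT match:
  80.161.129.192/26 (80.161.129.192 - 80.161.129.255) does not contain 80.169.129.246
  80.169.144.0/23 (80.169.144.0 - 80.169.145.255) does not contain 80.169.129.246
  80.171.128.0/19 (80.171.128.0 - 80.171.159.255) does not contain 80.169.129.246
  80.169.0.0/18 (80.169.0.0 - 80.169.63.255) does not contain 80.169.129.246
Longest matching prefix is /13 -> next hop CORE-SW1.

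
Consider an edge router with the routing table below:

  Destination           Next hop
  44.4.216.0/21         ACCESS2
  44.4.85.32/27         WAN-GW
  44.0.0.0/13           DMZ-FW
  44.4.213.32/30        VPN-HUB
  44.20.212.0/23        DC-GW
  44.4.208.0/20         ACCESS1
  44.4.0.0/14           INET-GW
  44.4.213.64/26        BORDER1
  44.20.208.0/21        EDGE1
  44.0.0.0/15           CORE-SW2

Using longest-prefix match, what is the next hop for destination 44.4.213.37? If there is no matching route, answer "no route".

Routes whose prefix contains 44.4.213.37:
  44.0.0.0/13 (44.0.0.0 - 44.7.255.255) -> DMZ-FW
  44.4.0.0/14 (44.4.0.0 - 44.7.255.255) -> INET-GW
  44.4.208.0/20 (44.4.208.0 - 44.4.223.255) -> ACCESS1
More-specific entries that do NOT match:
  44.4.213.32/30 (44.4.213.32 - 44.4.213.35) does not contain 44.4.213.37
  44.4.85.32/27 (44.4.85.32 - 44.4.85.63) does not contain 44.4.213.37
  44.4.213.64/26 (44.4.213.64 - 44.4.213.127) does not contain 44.4.213.37
  44.20.212.0/23 (44.20.212.0 - 44.20.213.255) does not contain 44.4.213.37
  44.4.216.0/21 (44.4.216.0 - 44.4.223.255) does not contain 44.4.213.37
  44.20.208.0/21 (44.20.208.0 - 44.20.215.255) does not contain 44.4.213.37
Longest matching prefix is /20 -> next hop ACCESS1.

ACCESS1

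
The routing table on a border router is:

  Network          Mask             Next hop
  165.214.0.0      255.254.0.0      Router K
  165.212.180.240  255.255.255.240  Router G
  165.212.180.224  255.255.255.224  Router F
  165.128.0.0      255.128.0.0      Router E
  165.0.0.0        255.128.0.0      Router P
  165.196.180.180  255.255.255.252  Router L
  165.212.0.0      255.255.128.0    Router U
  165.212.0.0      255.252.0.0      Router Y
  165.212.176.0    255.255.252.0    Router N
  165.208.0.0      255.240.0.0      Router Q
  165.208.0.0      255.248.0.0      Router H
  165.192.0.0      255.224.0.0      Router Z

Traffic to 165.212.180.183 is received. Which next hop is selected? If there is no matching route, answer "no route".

Router Y

Routes whose prefix contains 165.212.180.183:
  165.128.0.0/9 (165.128.0.0 - 165.255.255.255) -> Router E
  165.192.0.0/11 (165.192.0.0 - 165.223.255.255) -> Router Z
  165.208.0.0/12 (165.208.0.0 - 165.223.255.255) -> Router Q
  165.208.0.0/13 (165.208.0.0 - 165.215.255.255) -> Router H
  165.212.0.0/14 (165.212.0.0 - 165.215.255.255) -> Router Y
More-specific entries that do NOT match:
  165.196.180.180/30 (165.196.180.180 - 165.196.180.183) does not contain 165.212.180.183
  165.212.180.240/28 (165.212.180.240 - 165.212.180.255) does not contain 165.212.180.183
  165.212.180.224/27 (165.212.180.224 - 165.212.180.255) does not contain 165.212.180.183
  165.212.176.0/22 (165.212.176.0 - 165.212.179.255) does not contain 165.212.180.183
  165.212.0.0/17 (165.212.0.0 - 165.212.127.255) does not contain 165.212.180.183
  165.214.0.0/15 (165.214.0.0 - 165.215.255.255) does not contain 165.212.180.183
Longest matching prefix is /14 -> next hop Router Y.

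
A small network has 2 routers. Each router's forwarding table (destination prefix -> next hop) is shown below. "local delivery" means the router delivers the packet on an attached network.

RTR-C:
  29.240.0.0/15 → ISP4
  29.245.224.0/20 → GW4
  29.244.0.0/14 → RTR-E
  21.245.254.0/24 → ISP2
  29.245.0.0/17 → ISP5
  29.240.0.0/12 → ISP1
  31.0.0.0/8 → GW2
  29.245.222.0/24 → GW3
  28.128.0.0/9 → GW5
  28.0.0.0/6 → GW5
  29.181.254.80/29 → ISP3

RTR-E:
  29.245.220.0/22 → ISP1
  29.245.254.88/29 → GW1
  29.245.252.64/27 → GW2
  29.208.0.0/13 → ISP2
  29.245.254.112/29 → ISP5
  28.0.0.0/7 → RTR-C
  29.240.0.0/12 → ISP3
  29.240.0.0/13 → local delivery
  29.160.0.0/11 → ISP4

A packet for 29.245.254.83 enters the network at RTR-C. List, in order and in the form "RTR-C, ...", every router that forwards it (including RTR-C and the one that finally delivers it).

At RTR-C: longest match for 29.245.254.83 is 29.244.0.0/14 -> RTR-E
At RTR-E: longest match for 29.245.254.83 is 29.240.0.0/13 -> local delivery

RTR-C, RTR-E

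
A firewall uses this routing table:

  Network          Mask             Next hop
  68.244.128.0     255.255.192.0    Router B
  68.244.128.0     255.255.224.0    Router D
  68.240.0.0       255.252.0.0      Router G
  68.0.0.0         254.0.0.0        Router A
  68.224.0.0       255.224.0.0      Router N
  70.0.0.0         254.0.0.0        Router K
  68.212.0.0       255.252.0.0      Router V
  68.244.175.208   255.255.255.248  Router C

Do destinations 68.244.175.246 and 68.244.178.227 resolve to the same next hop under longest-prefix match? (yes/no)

68.244.175.246: longest match 68.244.128.0/18 -> Router B
68.244.178.227: longest match 68.244.128.0/18 -> Router B

yes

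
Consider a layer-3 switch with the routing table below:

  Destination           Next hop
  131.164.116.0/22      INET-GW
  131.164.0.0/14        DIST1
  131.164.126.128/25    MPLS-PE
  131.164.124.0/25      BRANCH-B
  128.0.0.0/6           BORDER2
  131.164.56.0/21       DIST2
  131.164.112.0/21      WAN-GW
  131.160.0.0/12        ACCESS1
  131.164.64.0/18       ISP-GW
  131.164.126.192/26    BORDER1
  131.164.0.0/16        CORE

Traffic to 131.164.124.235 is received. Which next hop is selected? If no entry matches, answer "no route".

ISP-GW

Routes whose prefix contains 131.164.124.235:
  128.0.0.0/6 (128.0.0.0 - 131.255.255.255) -> BORDER2
  131.160.0.0/12 (131.160.0.0 - 131.175.255.255) -> ACCESS1
  131.164.0.0/14 (131.164.0.0 - 131.167.255.255) -> DIST1
  131.164.0.0/16 (131.164.0.0 - 131.164.255.255) -> CORE
  131.164.64.0/18 (131.164.64.0 - 131.164.127.255) -> ISP-GW
More-specific entries that do NOT match:
  131.164.126.192/26 (131.164.126.192 - 131.164.126.255) does not contain 131.164.124.235
  131.164.126.128/25 (131.164.126.128 - 131.164.126.255) does not contain 131.164.124.235
  131.164.124.0/25 (131.164.124.0 - 131.164.124.127) does not contain 131.164.124.235
  131.164.116.0/22 (131.164.116.0 - 131.164.119.255) does not contain 131.164.124.235
  131.164.56.0/21 (131.164.56.0 - 131.164.63.255) does not contain 131.164.124.235
  131.164.112.0/21 (131.164.112.0 - 131.164.119.255) does not contain 131.164.124.235
Longest matching prefix is /18 -> next hop ISP-GW.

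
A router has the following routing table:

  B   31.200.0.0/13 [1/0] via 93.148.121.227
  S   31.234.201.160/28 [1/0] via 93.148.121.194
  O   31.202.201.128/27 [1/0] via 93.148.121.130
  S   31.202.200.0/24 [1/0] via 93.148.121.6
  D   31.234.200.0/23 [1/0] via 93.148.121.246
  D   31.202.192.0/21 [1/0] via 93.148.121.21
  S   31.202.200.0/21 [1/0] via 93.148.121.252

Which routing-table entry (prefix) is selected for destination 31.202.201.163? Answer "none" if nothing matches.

Entries matching 31.202.201.163:
  31.200.0.0/13 (31.200.0.0 - 31.207.255.255)
  31.202.200.0/21 (31.202.200.0 - 31.202.207.255)
Most specific is 31.202.200.0/21.

31.202.200.0/21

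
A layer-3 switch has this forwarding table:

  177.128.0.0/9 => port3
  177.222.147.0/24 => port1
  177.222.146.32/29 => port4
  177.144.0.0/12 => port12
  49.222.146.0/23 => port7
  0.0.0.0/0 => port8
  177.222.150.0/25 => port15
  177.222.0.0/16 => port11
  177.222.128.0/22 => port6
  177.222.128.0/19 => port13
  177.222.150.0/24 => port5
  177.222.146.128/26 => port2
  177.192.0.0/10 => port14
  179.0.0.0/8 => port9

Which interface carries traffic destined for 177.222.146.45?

Routes whose prefix contains 177.222.146.45:
  0.0.0.0/0 (default, matches everything) -> port8
  177.128.0.0/9 (177.128.0.0 - 177.255.255.255) -> port3
  177.192.0.0/10 (177.192.0.0 - 177.255.255.255) -> port14
  177.222.0.0/16 (177.222.0.0 - 177.222.255.255) -> port11
  177.222.128.0/19 (177.222.128.0 - 177.222.159.255) -> port13
More-specific entries that do NOT match:
  177.222.146.32/29 (177.222.146.32 - 177.222.146.39) does not contain 177.222.146.45
  177.222.146.128/26 (177.222.146.128 - 177.222.146.191) does not contain 177.222.146.45
  177.222.150.0/25 (177.222.150.0 - 177.222.150.127) does not contain 177.222.146.45
  177.222.147.0/24 (177.222.147.0 - 177.222.147.255) does not contain 177.222.146.45
  177.222.150.0/24 (177.222.150.0 - 177.222.150.255) does not contain 177.222.146.45
  49.222.146.0/23 (49.222.146.0 - 49.222.147.255) does not contain 177.222.146.45
  177.222.128.0/22 (177.222.128.0 - 177.222.131.255) does not contain 177.222.146.45
Longest matching prefix is /19 -> interface port13.

port13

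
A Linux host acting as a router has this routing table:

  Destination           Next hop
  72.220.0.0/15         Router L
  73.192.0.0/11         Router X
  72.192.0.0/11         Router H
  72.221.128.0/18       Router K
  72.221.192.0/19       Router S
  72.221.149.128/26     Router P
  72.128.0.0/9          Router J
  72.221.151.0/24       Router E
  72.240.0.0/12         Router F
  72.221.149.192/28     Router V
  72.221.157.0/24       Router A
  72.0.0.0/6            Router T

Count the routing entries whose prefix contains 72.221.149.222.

Prefixes containing 72.221.149.222:
  72.0.0.0/6 (72.0.0.0 - 75.255.255.255)
  72.128.0.0/9 (72.128.0.0 - 72.255.255.255)
  72.192.0.0/11 (72.192.0.0 - 72.223.255.255)
  72.220.0.0/15 (72.220.0.0 - 72.221.255.255)
  72.221.128.0/18 (72.221.128.0 - 72.221.191.255)
Total matching entries: 5.

5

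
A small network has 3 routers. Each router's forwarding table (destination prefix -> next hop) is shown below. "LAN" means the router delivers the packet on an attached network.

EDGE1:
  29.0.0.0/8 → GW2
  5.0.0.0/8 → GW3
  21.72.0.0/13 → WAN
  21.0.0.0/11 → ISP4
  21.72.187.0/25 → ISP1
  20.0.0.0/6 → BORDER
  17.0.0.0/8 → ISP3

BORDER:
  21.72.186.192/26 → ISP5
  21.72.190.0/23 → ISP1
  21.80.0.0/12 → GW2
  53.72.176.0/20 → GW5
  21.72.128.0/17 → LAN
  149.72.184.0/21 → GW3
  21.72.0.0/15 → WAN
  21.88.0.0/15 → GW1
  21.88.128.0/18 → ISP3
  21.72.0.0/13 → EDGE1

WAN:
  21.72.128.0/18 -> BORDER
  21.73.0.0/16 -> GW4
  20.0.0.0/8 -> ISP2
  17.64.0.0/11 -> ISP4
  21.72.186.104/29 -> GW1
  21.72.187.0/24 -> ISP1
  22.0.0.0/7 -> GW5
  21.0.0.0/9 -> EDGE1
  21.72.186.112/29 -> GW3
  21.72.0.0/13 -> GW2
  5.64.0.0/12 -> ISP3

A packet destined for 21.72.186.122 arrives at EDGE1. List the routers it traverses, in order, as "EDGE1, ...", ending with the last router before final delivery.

At EDGE1: longest match for 21.72.186.122 is 21.72.0.0/13 -> WAN
At WAN: longest match for 21.72.186.122 is 21.72.128.0/18 -> BORDER
At BORDER: longest match for 21.72.186.122 is 21.72.128.0/17 -> LAN

EDGE1, WAN, BORDER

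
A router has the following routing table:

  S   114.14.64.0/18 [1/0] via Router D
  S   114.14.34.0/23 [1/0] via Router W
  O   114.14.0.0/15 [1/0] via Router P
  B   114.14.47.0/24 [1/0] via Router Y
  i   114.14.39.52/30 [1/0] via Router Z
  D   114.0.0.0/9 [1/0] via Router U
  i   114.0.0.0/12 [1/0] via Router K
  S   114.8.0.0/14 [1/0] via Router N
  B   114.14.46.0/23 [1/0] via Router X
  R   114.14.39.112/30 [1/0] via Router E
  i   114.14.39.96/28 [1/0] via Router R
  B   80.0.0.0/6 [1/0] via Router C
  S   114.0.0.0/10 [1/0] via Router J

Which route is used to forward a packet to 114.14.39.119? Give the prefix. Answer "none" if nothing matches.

Entries matching 114.14.39.119:
  114.0.0.0/9 (114.0.0.0 - 114.127.255.255)
  114.0.0.0/10 (114.0.0.0 - 114.63.255.255)
  114.0.0.0/12 (114.0.0.0 - 114.15.255.255)
  114.14.0.0/15 (114.14.0.0 - 114.15.255.255)
Most specific is 114.14.0.0/15.

114.14.0.0/15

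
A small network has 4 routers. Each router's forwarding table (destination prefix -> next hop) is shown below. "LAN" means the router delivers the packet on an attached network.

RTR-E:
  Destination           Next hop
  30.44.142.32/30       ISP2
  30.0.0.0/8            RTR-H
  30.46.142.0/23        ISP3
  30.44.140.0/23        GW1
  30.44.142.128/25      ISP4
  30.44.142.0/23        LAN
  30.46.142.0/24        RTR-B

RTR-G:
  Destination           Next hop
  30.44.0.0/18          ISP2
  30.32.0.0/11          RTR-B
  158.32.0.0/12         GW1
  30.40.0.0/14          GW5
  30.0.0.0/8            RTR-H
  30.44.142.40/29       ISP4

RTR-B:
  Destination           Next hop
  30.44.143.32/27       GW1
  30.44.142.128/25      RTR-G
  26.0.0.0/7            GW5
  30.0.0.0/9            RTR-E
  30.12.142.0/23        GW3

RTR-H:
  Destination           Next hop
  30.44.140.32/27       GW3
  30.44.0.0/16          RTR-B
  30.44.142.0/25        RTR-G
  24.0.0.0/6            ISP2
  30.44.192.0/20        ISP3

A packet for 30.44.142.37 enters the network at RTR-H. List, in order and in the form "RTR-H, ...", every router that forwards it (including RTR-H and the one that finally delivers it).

RTR-H, RTR-G, RTR-B, RTR-E

At RTR-H: longest match for 30.44.142.37 is 30.44.142.0/25 -> RTR-G
At RTR-G: longest match for 30.44.142.37 is 30.32.0.0/11 -> RTR-B
At RTR-B: longest match for 30.44.142.37 is 30.0.0.0/9 -> RTR-E
At RTR-E: longest match for 30.44.142.37 is 30.44.142.0/23 -> LAN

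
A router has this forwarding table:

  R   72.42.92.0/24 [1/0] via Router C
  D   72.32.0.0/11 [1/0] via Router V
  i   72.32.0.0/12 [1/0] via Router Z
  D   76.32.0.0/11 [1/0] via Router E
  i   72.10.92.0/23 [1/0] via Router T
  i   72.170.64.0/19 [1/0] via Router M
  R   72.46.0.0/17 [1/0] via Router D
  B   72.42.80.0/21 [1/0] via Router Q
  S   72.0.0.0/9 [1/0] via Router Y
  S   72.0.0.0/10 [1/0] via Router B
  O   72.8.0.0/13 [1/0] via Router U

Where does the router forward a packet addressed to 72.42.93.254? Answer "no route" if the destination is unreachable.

Router Z

Routes whose prefix contains 72.42.93.254:
  72.0.0.0/9 (72.0.0.0 - 72.127.255.255) -> Router Y
  72.0.0.0/10 (72.0.0.0 - 72.63.255.255) -> Router B
  72.32.0.0/11 (72.32.0.0 - 72.63.255.255) -> Router V
  72.32.0.0/12 (72.32.0.0 - 72.47.255.255) -> Router Z
More-specific entries that do NOT match:
  72.42.92.0/24 (72.42.92.0 - 72.42.92.255) does not contain 72.42.93.254
  72.10.92.0/23 (72.10.92.0 - 72.10.93.255) does not contain 72.42.93.254
  72.42.80.0/21 (72.42.80.0 - 72.42.87.255) does not contain 72.42.93.254
  72.170.64.0/19 (72.170.64.0 - 72.170.95.255) does not contain 72.42.93.254
  72.46.0.0/17 (72.46.0.0 - 72.46.127.255) does not contain 72.42.93.254
  72.8.0.0/13 (72.8.0.0 - 72.15.255.255) does not contain 72.42.93.254
Longest matching prefix is /12 -> next hop Router Z.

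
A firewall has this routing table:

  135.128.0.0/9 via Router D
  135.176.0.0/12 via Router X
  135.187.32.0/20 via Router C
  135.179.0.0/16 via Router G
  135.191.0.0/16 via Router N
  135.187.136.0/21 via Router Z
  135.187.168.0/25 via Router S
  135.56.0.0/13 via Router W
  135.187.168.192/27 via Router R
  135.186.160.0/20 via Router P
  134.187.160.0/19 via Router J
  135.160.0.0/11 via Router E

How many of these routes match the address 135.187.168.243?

3

Prefixes containing 135.187.168.243:
  135.128.0.0/9 (135.128.0.0 - 135.255.255.255)
  135.160.0.0/11 (135.160.0.0 - 135.191.255.255)
  135.176.0.0/12 (135.176.0.0 - 135.191.255.255)
Total matching entries: 3.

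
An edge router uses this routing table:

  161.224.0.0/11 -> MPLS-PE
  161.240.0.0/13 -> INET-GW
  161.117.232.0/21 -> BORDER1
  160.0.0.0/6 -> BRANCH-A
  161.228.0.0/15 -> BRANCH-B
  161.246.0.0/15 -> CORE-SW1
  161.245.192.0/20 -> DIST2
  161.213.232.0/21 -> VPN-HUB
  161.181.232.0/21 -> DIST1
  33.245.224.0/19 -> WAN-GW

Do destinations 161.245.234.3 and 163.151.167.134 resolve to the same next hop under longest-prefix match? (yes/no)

161.245.234.3: longest match 161.240.0.0/13 -> INET-GW
163.151.167.134: longest match 160.0.0.0/6 -> BRANCH-A

no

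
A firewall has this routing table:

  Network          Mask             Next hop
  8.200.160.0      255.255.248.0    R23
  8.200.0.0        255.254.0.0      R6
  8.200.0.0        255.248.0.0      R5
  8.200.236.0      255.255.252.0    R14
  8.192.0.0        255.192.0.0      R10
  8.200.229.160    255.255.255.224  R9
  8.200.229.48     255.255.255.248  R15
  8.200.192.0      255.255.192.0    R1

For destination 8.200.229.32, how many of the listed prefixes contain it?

4

Prefixes containing 8.200.229.32:
  8.192.0.0/10 (8.192.0.0 - 8.255.255.255)
  8.200.0.0/13 (8.200.0.0 - 8.207.255.255)
  8.200.0.0/15 (8.200.0.0 - 8.201.255.255)
  8.200.192.0/18 (8.200.192.0 - 8.200.255.255)
Total matching entries: 4.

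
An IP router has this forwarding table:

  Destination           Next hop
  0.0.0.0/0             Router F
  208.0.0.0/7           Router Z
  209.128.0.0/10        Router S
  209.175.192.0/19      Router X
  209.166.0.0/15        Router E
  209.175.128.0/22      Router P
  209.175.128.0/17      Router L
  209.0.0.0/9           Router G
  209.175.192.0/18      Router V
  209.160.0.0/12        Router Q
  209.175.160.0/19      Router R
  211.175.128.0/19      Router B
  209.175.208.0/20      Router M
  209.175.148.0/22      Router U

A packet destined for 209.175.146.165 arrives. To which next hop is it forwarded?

Routes whose prefix contains 209.175.146.165:
  0.0.0.0/0 (default, matches everything) -> Router F
  208.0.0.0/7 (208.0.0.0 - 209.255.255.255) -> Router Z
  209.128.0.0/10 (209.128.0.0 - 209.191.255.255) -> Router S
  209.160.0.0/12 (209.160.0.0 - 209.175.255.255) -> Router Q
  209.175.128.0/17 (209.175.128.0 - 209.175.255.255) -> Router L
More-specific entries that do NOT match:
  209.175.128.0/22 (209.175.128.0 - 209.175.131.255) does not contain 209.175.146.165
  209.175.148.0/22 (209.175.148.0 - 209.175.151.255) does not contain 209.175.146.165
  209.175.208.0/20 (209.175.208.0 - 209.175.223.255) does not contain 209.175.146.165
  209.175.192.0/19 (209.175.192.0 - 209.175.223.255) does not contain 209.175.146.165
  209.175.160.0/19 (209.175.160.0 - 209.175.191.255) does not contain 209.175.146.165
  211.175.128.0/19 (211.175.128.0 - 211.175.159.255) does not contain 209.175.146.165
  209.175.192.0/18 (209.175.192.0 - 209.175.255.255) does not contain 209.175.146.165
Longest matching prefix is /17 -> next hop Router L.

Router L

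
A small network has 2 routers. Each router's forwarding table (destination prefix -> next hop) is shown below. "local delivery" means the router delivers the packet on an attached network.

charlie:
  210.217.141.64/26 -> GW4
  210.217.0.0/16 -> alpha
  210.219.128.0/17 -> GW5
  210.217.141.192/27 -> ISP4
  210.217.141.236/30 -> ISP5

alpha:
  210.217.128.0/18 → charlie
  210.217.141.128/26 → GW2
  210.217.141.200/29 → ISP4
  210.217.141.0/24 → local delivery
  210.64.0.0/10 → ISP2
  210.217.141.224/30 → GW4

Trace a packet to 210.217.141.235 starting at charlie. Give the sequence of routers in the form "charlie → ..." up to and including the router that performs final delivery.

charlie → alpha

At charlie: longest match for 210.217.141.235 is 210.217.0.0/16 -> alpha
At alpha: longest match for 210.217.141.235 is 210.217.141.0/24 -> local delivery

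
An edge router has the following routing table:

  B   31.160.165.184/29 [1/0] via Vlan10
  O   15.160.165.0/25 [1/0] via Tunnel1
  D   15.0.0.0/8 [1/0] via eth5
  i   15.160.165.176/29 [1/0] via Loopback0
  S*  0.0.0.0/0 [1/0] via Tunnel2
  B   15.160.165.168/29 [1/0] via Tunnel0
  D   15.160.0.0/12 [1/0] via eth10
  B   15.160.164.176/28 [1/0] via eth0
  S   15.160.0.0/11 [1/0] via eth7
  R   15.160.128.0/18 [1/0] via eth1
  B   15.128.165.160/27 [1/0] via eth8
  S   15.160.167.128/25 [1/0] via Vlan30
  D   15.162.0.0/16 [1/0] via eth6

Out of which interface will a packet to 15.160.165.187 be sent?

eth1

Routes whose prefix contains 15.160.165.187:
  0.0.0.0/0 (default, matches everything) -> Tunnel2
  15.0.0.0/8 (15.0.0.0 - 15.255.255.255) -> eth5
  15.160.0.0/11 (15.160.0.0 - 15.191.255.255) -> eth7
  15.160.0.0/12 (15.160.0.0 - 15.175.255.255) -> eth10
  15.160.128.0/18 (15.160.128.0 - 15.160.191.255) -> eth1
More-specific entries that do NOT match:
  31.160.165.184/29 (31.160.165.184 - 31.160.165.191) does not contain 15.160.165.187
  15.160.165.176/29 (15.160.165.176 - 15.160.165.183) does not contain 15.160.165.187
  15.160.165.168/29 (15.160.165.168 - 15.160.165.175) does not contain 15.160.165.187
  15.160.164.176/28 (15.160.164.176 - 15.160.164.191) does not contain 15.160.165.187
  15.128.165.160/27 (15.128.165.160 - 15.128.165.191) does not contain 15.160.165.187
  15.160.165.0/25 (15.160.165.0 - 15.160.165.127) does not contain 15.160.165.187
  15.160.167.128/25 (15.160.167.128 - 15.160.167.255) does not contain 15.160.165.187
Longest matching prefix is /18 -> interface eth1.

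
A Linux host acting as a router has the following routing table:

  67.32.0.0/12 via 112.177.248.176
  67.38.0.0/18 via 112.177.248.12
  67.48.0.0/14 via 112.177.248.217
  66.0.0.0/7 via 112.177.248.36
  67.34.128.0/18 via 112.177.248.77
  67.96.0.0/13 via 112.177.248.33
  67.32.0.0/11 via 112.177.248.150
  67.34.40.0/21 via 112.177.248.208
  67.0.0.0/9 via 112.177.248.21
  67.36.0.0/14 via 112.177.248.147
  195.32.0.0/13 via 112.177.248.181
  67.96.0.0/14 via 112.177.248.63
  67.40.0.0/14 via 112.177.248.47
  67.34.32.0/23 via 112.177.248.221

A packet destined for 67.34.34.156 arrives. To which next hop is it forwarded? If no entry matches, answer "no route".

Routes whose prefix contains 67.34.34.156:
  66.0.0.0/7 (66.0.0.0 - 67.255.255.255) -> 112.177.248.36
  67.0.0.0/9 (67.0.0.0 - 67.127.255.255) -> 112.177.248.21
  67.32.0.0/11 (67.32.0.0 - 67.63.255.255) -> 112.177.248.150
  67.32.0.0/12 (67.32.0.0 - 67.47.255.255) -> 112.177.248.176
More-specific entries that do NOT match:
  67.34.32.0/23 (67.34.32.0 - 67.34.33.255) does not contain 67.34.34.156
  67.34.40.0/21 (67.34.40.0 - 67.34.47.255) does not contain 67.34.34.156
  67.38.0.0/18 (67.38.0.0 - 67.38.63.255) does not contain 67.34.34.156
  67.34.128.0/18 (67.34.128.0 - 67.34.191.255) does not contain 67.34.34.156
  67.48.0.0/14 (67.48.0.0 - 67.51.255.255) does not contain 67.34.34.156
  67.36.0.0/14 (67.36.0.0 - 67.39.255.255) does not contain 67.34.34.156
  67.96.0.0/14 (67.96.0.0 - 67.99.255.255) does not contain 67.34.34.156
  67.40.0.0/14 (67.40.0.0 - 67.43.255.255) does not contain 67.34.34.156
  67.96.0.0/13 (67.96.0.0 - 67.103.255.255) does not contain 67.34.34.156
  195.32.0.0/13 (195.32.0.0 - 195.39.255.255) does not contain 67.34.34.156
Longest matching prefix is /12 -> next hop 112.177.248.176.

112.177.248.176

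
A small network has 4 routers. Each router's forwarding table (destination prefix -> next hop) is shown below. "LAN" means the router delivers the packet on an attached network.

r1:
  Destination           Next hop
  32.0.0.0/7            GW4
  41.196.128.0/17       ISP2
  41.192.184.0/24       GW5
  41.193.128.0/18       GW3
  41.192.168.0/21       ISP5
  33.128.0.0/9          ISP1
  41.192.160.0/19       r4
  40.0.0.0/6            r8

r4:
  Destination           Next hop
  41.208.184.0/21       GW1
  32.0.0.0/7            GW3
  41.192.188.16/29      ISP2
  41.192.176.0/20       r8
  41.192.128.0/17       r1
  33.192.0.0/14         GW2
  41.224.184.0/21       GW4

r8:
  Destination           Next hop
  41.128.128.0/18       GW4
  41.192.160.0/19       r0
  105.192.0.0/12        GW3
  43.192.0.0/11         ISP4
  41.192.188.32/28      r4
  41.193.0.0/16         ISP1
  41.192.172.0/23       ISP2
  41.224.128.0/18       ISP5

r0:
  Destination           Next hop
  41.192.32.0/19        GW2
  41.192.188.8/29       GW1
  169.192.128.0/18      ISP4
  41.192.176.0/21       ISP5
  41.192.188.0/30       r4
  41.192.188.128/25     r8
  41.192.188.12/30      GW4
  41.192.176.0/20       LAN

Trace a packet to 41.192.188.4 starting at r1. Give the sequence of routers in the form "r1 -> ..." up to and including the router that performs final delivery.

At r1: longest match for 41.192.188.4 is 41.192.160.0/19 -> r4
At r4: longest match for 41.192.188.4 is 41.192.176.0/20 -> r8
At r8: longest match for 41.192.188.4 is 41.192.160.0/19 -> r0
At r0: longest match for 41.192.188.4 is 41.192.176.0/20 -> LAN

r1 -> r4 -> r8 -> r0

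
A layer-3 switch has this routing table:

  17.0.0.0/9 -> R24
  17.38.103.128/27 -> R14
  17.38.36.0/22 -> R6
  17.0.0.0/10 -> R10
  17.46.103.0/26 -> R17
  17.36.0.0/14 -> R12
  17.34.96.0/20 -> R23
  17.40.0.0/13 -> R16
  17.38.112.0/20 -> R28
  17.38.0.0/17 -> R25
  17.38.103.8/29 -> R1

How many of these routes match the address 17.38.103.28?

4

Prefixes containing 17.38.103.28:
  17.0.0.0/9 (17.0.0.0 - 17.127.255.255)
  17.0.0.0/10 (17.0.0.0 - 17.63.255.255)
  17.36.0.0/14 (17.36.0.0 - 17.39.255.255)
  17.38.0.0/17 (17.38.0.0 - 17.38.127.255)
Total matching entries: 4.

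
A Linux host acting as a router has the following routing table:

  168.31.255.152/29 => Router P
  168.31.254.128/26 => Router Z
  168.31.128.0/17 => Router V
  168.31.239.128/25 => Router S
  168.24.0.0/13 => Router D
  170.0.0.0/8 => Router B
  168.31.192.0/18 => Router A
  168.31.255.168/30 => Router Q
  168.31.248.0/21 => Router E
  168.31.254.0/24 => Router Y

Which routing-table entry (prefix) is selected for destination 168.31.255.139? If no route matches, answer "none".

168.31.248.0/21

Entries matching 168.31.255.139:
  168.24.0.0/13 (168.24.0.0 - 168.31.255.255)
  168.31.128.0/17 (168.31.128.0 - 168.31.255.255)
  168.31.192.0/18 (168.31.192.0 - 168.31.255.255)
  168.31.248.0/21 (168.31.248.0 - 168.31.255.255)
Most specific is 168.31.248.0/21.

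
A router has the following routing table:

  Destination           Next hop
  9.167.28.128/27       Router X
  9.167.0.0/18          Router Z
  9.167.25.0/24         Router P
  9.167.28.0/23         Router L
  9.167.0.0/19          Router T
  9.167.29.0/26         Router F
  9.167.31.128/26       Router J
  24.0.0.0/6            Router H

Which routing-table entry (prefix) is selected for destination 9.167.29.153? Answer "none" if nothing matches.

9.167.28.0/23

Entries matching 9.167.29.153:
  9.167.0.0/18 (9.167.0.0 - 9.167.63.255)
  9.167.0.0/19 (9.167.0.0 - 9.167.31.255)
  9.167.28.0/23 (9.167.28.0 - 9.167.29.255)
Most specific is 9.167.28.0/23.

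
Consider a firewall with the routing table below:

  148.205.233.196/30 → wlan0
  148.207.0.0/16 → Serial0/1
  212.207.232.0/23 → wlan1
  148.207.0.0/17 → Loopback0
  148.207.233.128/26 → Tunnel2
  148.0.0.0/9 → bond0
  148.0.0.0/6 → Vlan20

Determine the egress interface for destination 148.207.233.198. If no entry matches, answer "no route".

Routes whose prefix contains 148.207.233.198:
  148.0.0.0/6 (148.0.0.0 - 151.255.255.255) -> Vlan20
  148.207.0.0/16 (148.207.0.0 - 148.207.255.255) -> Serial0/1
More-specific entries that do NOT match:
  148.205.233.196/30 (148.205.233.196 - 148.205.233.199) does not contain 148.207.233.198
  148.207.233.128/26 (148.207.233.128 - 148.207.233.191) does not contain 148.207.233.198
  212.207.232.0/23 (212.207.232.0 - 212.207.233.255) does not contain 148.207.233.198
  148.207.0.0/17 (148.207.0.0 - 148.207.127.255) does not contain 148.207.233.198
Longest matching prefix is /16 -> interface Serial0/1.

Serial0/1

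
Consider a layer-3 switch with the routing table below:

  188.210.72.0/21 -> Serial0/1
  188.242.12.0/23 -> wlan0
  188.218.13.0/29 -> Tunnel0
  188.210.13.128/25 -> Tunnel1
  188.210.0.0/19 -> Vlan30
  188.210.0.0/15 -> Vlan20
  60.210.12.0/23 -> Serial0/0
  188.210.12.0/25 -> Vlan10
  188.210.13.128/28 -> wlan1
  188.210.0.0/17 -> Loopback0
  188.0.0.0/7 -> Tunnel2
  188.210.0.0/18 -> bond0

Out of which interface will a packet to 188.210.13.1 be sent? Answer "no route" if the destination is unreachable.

Routes whose prefix contains 188.210.13.1:
  188.0.0.0/7 (188.0.0.0 - 189.255.255.255) -> Tunnel2
  188.210.0.0/15 (188.210.0.0 - 188.211.255.255) -> Vlan20
  188.210.0.0/17 (188.210.0.0 - 188.210.127.255) -> Loopback0
  188.210.0.0/18 (188.210.0.0 - 188.210.63.255) -> bond0
  188.210.0.0/19 (188.210.0.0 - 188.210.31.255) -> Vlan30
More-specific entries that do NOT match:
  188.218.13.0/29 (188.218.13.0 - 188.218.13.7) does not contain 188.210.13.1
  188.210.13.128/28 (188.210.13.128 - 188.210.13.143) does not contain 188.210.13.1
  188.210.13.128/25 (188.210.13.128 - 188.210.13.255) does not contain 188.210.13.1
  188.210.12.0/25 (188.210.12.0 - 188.210.12.127) does not contain 188.210.13.1
  188.242.12.0/23 (188.242.12.0 - 188.242.13.255) does not contain 188.210.13.1
  60.210.12.0/23 (60.210.12.0 - 60.210.13.255) does not contain 188.210.13.1
  188.210.72.0/21 (188.210.72.0 - 188.210.79.255) does not contain 188.210.13.1
Longest matching prefix is /19 -> interface Vlan30.

Vlan30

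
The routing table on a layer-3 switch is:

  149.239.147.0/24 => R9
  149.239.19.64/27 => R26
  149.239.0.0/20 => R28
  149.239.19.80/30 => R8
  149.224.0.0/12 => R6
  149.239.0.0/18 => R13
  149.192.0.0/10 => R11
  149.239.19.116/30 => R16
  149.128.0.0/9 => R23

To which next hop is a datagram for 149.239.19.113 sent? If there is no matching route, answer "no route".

R13

Routes whose prefix contains 149.239.19.113:
  149.128.0.0/9 (149.128.0.0 - 149.255.255.255) -> R23
  149.192.0.0/10 (149.192.0.0 - 149.255.255.255) -> R11
  149.224.0.0/12 (149.224.0.0 - 149.239.255.255) -> R6
  149.239.0.0/18 (149.239.0.0 - 149.239.63.255) -> R13
More-specific entries that do NOT match:
  149.239.19.80/30 (149.239.19.80 - 149.239.19.83) does not contain 149.239.19.113
  149.239.19.116/30 (149.239.19.116 - 149.239.19.119) does not contain 149.239.19.113
  149.239.19.64/27 (149.239.19.64 - 149.239.19.95) does not contain 149.239.19.113
  149.239.147.0/24 (149.239.147.0 - 149.239.147.255) does not contain 149.239.19.113
  149.239.0.0/20 (149.239.0.0 - 149.239.15.255) does not contain 149.239.19.113
Longest matching prefix is /18 -> next hop R13.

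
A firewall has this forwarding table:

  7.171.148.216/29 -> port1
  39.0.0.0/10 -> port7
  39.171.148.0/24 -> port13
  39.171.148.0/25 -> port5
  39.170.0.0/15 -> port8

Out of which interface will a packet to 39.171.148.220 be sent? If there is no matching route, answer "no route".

port13

Routes whose prefix contains 39.171.148.220:
  39.170.0.0/15 (39.170.0.0 - 39.171.255.255) -> port8
  39.171.148.0/24 (39.171.148.0 - 39.171.148.255) -> port13
More-specific entries that do NOT match:
  7.171.148.216/29 (7.171.148.216 - 7.171.148.223) does not contain 39.171.148.220
  39.171.148.0/25 (39.171.148.0 - 39.171.148.127) does not contain 39.171.148.220
Longest matching prefix is /24 -> interface port13.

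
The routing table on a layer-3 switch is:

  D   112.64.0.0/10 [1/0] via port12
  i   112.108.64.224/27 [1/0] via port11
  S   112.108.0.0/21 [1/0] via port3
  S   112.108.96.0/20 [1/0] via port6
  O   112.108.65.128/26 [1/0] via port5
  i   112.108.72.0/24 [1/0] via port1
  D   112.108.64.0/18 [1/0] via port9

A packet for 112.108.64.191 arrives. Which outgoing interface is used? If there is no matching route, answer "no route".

port9

Routes whose prefix contains 112.108.64.191:
  112.64.0.0/10 (112.64.0.0 - 112.127.255.255) -> port12
  112.108.64.0/18 (112.108.64.0 - 112.108.127.255) -> port9
More-specific entries that do NOT match:
  112.108.64.224/27 (112.108.64.224 - 112.108.64.255) does not contain 112.108.64.191
  112.108.65.128/26 (112.108.65.128 - 112.108.65.191) does not contain 112.108.64.191
  112.108.72.0/24 (112.108.72.0 - 112.108.72.255) does not contain 112.108.64.191
  112.108.0.0/21 (112.108.0.0 - 112.108.7.255) does not contain 112.108.64.191
  112.108.96.0/20 (112.108.96.0 - 112.108.111.255) does not contain 112.108.64.191
Longest matching prefix is /18 -> interface port9.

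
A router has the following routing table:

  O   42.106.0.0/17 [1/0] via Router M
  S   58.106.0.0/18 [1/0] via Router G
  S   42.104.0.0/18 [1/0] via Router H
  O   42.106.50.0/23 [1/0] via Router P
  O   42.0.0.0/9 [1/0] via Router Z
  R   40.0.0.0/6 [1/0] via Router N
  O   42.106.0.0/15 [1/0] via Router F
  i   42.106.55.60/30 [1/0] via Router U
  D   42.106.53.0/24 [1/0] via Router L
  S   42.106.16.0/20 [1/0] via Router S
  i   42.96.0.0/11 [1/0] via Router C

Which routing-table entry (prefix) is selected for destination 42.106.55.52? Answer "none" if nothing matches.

42.106.0.0/17

Entries matching 42.106.55.52:
  40.0.0.0/6 (40.0.0.0 - 43.255.255.255)
  42.0.0.0/9 (42.0.0.0 - 42.127.255.255)
  42.96.0.0/11 (42.96.0.0 - 42.127.255.255)
  42.106.0.0/15 (42.106.0.0 - 42.107.255.255)
  42.106.0.0/17 (42.106.0.0 - 42.106.127.255)
Most specific is 42.106.0.0/17.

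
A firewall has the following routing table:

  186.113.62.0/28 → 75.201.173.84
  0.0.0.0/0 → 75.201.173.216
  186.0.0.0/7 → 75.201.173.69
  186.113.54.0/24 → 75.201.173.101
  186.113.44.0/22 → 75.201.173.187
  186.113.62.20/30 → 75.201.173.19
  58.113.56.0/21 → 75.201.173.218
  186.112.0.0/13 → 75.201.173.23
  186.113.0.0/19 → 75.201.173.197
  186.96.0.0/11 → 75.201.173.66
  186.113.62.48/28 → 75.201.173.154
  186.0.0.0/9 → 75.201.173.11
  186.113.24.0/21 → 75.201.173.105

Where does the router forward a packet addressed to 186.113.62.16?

Routes whose prefix contains 186.113.62.16:
  0.0.0.0/0 (default, matches everything) -> 75.201.173.216
  186.0.0.0/7 (186.0.0.0 - 187.255.255.255) -> 75.201.173.69
  186.0.0.0/9 (186.0.0.0 - 186.127.255.255) -> 75.201.173.11
  186.96.0.0/11 (186.96.0.0 - 186.127.255.255) -> 75.201.173.66
  186.112.0.0/13 (186.112.0.0 - 186.119.255.255) -> 75.201.173.23
More-specific entries that do NOT match:
  186.113.62.20/30 (186.113.62.20 - 186.113.62.23) does not contain 186.113.62.16
  186.113.62.0/28 (186.113.62.0 - 186.113.62.15) does not contain 186.113.62.16
  186.113.62.48/28 (186.113.62.48 - 186.113.62.63) does not contain 186.113.62.16
  186.113.54.0/24 (186.113.54.0 - 186.113.54.255) does not contain 186.113.62.16
  186.113.44.0/22 (186.113.44.0 - 186.113.47.255) does not contain 186.113.62.16
  58.113.56.0/21 (58.113.56.0 - 58.113.63.255) does not contain 186.113.62.16
  186.113.24.0/21 (186.113.24.0 - 186.113.31.255) does not contain 186.113.62.16
  186.113.0.0/19 (186.113.0.0 - 186.113.31.255) does not contain 186.113.62.16
Longest matching prefix is /13 -> next hop 75.201.173.23.

75.201.173.23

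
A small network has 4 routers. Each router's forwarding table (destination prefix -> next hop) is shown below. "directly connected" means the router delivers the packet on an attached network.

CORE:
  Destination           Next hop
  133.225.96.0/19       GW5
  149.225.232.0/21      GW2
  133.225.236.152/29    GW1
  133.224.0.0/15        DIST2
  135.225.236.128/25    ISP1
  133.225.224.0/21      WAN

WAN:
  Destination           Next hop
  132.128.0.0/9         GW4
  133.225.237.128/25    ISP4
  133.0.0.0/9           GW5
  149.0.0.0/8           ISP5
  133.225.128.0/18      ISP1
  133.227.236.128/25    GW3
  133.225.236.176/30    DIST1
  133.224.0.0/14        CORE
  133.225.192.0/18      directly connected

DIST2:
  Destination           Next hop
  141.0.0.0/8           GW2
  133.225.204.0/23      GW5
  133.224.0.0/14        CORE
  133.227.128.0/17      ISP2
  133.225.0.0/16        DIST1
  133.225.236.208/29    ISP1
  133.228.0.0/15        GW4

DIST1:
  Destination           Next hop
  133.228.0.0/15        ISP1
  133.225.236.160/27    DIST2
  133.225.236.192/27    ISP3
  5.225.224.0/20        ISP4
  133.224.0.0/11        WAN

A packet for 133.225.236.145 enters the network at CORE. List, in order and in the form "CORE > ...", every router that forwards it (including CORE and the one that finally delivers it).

At CORE: longest match for 133.225.236.145 is 133.224.0.0/15 -> DIST2
At DIST2: longest match for 133.225.236.145 is 133.225.0.0/16 -> DIST1
At DIST1: longest match for 133.225.236.145 is 133.224.0.0/11 -> WAN
At WAN: longest match for 133.225.236.145 is 133.225.192.0/18 -> directly connected

CORE > DIST2 > DIST1 > WAN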